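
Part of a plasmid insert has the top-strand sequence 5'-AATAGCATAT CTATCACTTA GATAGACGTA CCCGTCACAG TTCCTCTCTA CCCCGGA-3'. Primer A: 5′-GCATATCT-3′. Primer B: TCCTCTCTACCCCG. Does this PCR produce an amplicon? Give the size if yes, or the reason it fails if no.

No product — both primers anneal to the same strand and extend in the same direction.

Primer A (GCATATCT) matches the top strand at positions 5–12 (3' end points downstream).
Primer B (TCCTCTCTACCCCG) also matches the top strand directly, at positions 42–55 — its reverse complement CGGGGTAGAGAGGA is not present.
Both primers anneal to the bottom strand with 3' ends pointing the same way, so neither can prime synthesis back toward the other.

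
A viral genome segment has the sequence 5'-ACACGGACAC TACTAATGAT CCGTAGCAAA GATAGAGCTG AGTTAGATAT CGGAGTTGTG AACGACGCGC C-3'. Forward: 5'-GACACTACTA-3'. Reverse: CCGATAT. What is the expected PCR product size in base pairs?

48 bp

Forward primer GACACTACTA is found on the top strand at positions 6–15.
The reverse primer's reverse complement is ATATCGG, which matches the template at positions 47–53.
The product runs from position 6 to position 53, so its length is 53 − 6 + 1 = 48 bp.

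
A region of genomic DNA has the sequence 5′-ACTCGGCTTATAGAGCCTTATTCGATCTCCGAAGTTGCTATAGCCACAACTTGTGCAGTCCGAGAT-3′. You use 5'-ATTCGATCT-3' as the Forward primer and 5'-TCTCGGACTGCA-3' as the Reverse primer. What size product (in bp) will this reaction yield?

Forward primer ATTCGATCT is found on the top strand at positions 20–28.
Taking the reverse complement of TCTCGGACTGCA gives TGCAGTCCGAGA, found at positions 54–65 on the template; the primer anneals here to the top strand with its 3' end pointing upstream.
Product length = (reverse-primer end) − (forward-primer start) + 1 = 65 − 20 + 1 = 46 bp.

46 bp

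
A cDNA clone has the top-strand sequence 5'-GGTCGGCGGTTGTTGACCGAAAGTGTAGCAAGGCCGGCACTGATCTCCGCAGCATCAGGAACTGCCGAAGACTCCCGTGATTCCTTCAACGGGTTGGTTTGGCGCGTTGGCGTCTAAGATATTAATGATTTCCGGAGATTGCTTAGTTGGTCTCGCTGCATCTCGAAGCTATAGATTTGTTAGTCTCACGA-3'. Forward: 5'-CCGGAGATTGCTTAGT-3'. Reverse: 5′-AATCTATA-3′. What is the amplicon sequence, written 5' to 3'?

Scanning the template, CCGGAGATTGCTTAGT occurs at positions 132–147; this primer anneals to the bottom strand there with its 3' end pointing downstream.
The reverse primer's reverse complement is TATAGATT, which matches the template at positions 170–177.
The product is the template from position 132 through 177 (46 bp).

5'-CCGGAGATTGCTTAGTTGGTCTCGCTGCATCTCGAAGCTATAGATT-3'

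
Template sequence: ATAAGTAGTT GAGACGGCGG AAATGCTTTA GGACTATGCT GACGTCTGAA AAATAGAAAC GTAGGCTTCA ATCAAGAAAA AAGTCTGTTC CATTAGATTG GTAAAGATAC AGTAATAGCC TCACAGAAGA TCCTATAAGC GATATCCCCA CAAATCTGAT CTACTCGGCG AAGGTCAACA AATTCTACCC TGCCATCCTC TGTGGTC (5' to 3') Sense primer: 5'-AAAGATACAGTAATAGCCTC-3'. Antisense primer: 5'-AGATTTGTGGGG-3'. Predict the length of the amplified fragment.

Scanning the template, AAAGATACAGTAATAGCCTC occurs at positions 103–122; this primer anneals to the bottom strand there with its 3' end pointing downstream.
Reverse complement of the reverse primer: CCCCACAAATCT. This occurs on the top strand at positions 146–157.
Amplicon spans positions 103–157: 55 bp.

55 bp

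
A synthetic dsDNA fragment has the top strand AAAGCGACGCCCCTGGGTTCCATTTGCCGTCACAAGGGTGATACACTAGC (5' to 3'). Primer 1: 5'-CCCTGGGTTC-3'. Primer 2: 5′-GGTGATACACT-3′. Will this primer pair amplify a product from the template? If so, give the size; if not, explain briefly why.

Primer 1 (CCCTGGGTTC) matches the top strand at positions 11–20 (3' end points downstream).
Primer 2 (GGTGATACACT) also matches the top strand directly, at positions 37–47 — its reverse complement AGTGTATCACC is not present.
Both primers anneal to the bottom strand with 3' ends pointing the same way, so neither can prime synthesis back toward the other.

No product — both primers anneal to the same strand and extend in the same direction.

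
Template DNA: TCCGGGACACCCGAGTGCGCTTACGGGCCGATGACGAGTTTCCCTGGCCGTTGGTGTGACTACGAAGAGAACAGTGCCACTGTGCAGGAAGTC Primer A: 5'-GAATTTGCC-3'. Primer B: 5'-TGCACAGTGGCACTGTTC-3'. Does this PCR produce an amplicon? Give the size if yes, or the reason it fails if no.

Primer A (GAATTTGCC) does not match the top strand, and its reverse complement GGCAAATTC does not match either.
With no annealing site for primer A, no amplification occurs.

No product — primer A has no binding site in the template.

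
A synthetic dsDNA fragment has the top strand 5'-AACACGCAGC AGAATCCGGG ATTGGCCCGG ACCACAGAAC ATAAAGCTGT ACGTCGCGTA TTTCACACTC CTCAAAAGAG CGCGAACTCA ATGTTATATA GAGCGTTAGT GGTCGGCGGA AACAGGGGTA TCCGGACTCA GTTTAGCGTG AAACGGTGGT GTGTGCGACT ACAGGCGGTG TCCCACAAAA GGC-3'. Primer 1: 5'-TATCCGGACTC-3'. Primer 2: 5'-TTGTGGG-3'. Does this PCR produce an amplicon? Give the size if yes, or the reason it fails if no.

Yes — a 60 bp product.

Primer 1 (TATCCGGACTC) matches the top strand at positions 129–139; it acts as a forward primer.
Primer 2's reverse complement is CCCACAA, matching the top strand at positions 182–188; it acts as a reverse primer.
The 3' ends face each other across positions 129–188, giving a 60 bp product.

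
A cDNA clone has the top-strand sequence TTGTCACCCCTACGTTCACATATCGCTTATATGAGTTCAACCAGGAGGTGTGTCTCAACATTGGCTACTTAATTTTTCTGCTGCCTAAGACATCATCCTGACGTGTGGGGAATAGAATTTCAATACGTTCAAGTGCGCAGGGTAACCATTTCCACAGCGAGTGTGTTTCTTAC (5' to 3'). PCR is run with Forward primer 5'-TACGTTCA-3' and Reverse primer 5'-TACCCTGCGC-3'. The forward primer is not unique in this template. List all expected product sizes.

134 bp, 21 bp

The forward primer TACGTTCA matches the top strand at positions 11–18, 124–131.
The reverse primer's reverse complement is GCGCAGGGTA, matching at positions 135–144.
Each forward site pairs with the reverse site to give a product ending at position 144: sizes 134, 21 bp.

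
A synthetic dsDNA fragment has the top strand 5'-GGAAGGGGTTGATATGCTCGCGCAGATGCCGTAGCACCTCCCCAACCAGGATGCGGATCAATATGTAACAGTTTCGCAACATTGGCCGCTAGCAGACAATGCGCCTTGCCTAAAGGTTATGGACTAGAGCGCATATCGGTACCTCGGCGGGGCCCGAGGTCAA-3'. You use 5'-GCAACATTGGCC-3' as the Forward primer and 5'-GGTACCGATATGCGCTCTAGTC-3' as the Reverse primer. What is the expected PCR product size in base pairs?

The forward primer matches the template at positions 76–87.
Reverse complement of the reverse primer: GACTAGAGCGCATATCGGTACC. This occurs on the top strand at positions 122–143.
Amplicon spans positions 76–143: 68 bp.

68 bp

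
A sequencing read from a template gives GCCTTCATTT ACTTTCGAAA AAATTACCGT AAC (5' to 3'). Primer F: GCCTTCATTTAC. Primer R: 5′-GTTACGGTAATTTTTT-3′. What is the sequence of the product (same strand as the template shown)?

5'-GCCTTCATTTACTTTCGAAAAAATTACCGTAAC-3'

The forward primer matches the template at positions 1–12.
The reverse primer's reverse complement is AAAAAATTACCGTAAC, which matches the template at positions 18–33.
The product is the template from position 1 through 33 (33 bp).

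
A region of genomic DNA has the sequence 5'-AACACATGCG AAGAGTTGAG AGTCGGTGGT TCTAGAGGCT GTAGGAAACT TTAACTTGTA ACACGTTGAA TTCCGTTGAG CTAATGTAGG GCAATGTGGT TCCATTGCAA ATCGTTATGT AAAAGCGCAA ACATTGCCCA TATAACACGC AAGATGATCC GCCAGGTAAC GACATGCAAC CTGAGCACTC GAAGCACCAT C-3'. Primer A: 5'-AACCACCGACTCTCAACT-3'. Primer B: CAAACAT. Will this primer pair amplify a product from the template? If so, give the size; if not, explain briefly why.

Primer A (AACCACCGACTCTCAACT) has reverse complement AGTTGAGAGTCGGTGGTT, which matches the top strand at positions 14–31; primer A anneals to the top strand there with its 3' end pointing upstream toward position 14.
Primer B (CAAACAT) matches the top strand directly at positions 128–134; it anneals to the bottom strand with its 3' end pointing downstream toward position 134.
The 3' ends diverge (primer A extends toward position 1, primer B toward position 201), so the primers never converge on a shared product.

No product — the primers' 3' ends point away from each other.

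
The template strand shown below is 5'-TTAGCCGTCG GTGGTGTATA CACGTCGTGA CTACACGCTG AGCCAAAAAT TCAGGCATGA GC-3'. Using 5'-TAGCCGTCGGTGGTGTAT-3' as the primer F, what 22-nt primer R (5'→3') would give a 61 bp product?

5'-GCTCATGCCTGAATTTTTGGCT-3'

The forward primer binds at positions 2–19, so a 61 bp product ends at position 2 + 61 − 1 = 62.
The reverse primer anneals to the top strand over positions 41–62, i.e. to AGCCAAAAATTCAGGCATGAGC.
Its sequence written 5'→3' is the reverse complement: GCTCATGCCTGAATTTTTGGCT.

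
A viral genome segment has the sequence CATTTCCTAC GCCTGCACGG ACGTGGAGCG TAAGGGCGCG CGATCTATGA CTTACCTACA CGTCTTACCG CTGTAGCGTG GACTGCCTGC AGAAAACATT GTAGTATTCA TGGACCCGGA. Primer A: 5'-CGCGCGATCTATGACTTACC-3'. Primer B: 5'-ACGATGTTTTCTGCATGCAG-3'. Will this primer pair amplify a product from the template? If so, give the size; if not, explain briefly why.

Primer B (ACGATGTTTTCTGCATGCAG) does not match the top strand, and its reverse complement CTGCATGCAGAAAACATCGT does not match either.
With no annealing site for primer B, no amplification occurs.

No product — primer B has no binding site in the template.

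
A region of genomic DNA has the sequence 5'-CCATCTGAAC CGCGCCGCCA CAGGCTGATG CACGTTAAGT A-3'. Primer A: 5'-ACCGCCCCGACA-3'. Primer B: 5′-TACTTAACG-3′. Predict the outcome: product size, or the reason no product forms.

No product — primer A has no binding site in the template.

Primer A (ACCGCCCCGACA) does not match the top strand, and its reverse complement TGTCGGGGCGGT does not match either.
With no annealing site for primer A, no amplification occurs.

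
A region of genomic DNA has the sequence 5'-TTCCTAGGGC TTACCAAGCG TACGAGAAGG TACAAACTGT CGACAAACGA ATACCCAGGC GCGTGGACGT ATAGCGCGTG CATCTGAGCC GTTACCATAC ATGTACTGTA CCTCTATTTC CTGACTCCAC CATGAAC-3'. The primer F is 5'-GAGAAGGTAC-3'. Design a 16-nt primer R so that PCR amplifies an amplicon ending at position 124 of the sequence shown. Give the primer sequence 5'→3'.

The forward primer binds at positions 24–33; the product's 3' end on the top strand is position 124.
The reverse primer anneals to the top strand over positions 109–124, i.e. to TACCTCTATTTCCTGA.
Its sequence written 5'→3' is the reverse complement: TCAGGAAATAGAGGTA.

5'-TCAGGAAATAGAGGTA-3'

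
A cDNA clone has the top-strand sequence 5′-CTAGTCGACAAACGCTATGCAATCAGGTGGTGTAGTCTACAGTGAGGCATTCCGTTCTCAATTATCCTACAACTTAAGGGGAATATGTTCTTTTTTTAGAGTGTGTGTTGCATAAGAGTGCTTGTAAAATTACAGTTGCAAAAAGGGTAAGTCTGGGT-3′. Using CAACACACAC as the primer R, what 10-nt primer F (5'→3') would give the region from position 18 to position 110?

The reverse primer's reverse complement GTGTGTGTTG matches the template at positions 101–110; the product starts at position 18.
The forward primer is identical to the top strand over positions 18–27: TGCAATCAGG.

5'-TGCAATCAGG-3'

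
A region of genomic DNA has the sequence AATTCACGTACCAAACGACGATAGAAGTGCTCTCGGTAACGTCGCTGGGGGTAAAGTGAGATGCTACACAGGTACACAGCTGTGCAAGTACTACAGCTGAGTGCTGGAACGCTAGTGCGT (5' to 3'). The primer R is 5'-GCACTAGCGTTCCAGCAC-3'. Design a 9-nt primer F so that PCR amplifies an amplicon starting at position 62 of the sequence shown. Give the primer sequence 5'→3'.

5'-TGCTACACA-3'

The reverse primer's reverse complement GTGCTGGAACGCTAGTGC matches the template at positions 101–118; the product starts at position 62.
The forward primer is identical to the top strand over positions 62–70: TGCTACACA.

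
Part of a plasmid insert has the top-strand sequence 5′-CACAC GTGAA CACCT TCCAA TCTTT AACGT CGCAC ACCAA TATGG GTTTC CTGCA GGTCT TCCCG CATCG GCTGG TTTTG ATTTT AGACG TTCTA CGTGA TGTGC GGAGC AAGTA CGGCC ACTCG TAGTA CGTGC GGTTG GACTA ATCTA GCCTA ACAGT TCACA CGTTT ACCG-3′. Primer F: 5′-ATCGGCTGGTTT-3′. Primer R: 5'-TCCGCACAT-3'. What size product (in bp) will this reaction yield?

42 bp

The forward primer matches the template at positions 67–78.
Taking the reverse complement of TCCGCACAT gives ATGTGCGGA, found at positions 100–108 on the template; the primer anneals here to the top strand with its 3' end pointing upstream.
The product runs from position 67 to position 108, so its length is 108 − 67 + 1 = 42 bp.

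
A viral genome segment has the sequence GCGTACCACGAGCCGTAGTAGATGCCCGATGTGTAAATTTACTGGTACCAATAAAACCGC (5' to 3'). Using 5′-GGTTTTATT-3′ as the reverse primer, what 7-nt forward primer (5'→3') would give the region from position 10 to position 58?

5'-GAGCCGT-3'

The reverse primer's reverse complement AATAAAACC matches the template at positions 50–58; the product starts at position 10.
The forward primer is identical to the top strand over positions 10–16: GAGCCGT.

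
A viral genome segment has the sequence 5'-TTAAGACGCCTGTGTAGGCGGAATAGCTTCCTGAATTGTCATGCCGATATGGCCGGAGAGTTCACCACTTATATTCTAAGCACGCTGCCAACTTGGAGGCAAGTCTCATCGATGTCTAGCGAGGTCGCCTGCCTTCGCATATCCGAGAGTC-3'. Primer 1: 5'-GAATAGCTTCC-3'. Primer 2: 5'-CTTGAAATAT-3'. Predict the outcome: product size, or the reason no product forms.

Primer 2 (CTTGAAATAT) does not match the top strand, and its reverse complement ATATTTCAAG does not match either.
With no annealing site for primer 2, no amplification occurs.

No product — primer 2 has no binding site in the template.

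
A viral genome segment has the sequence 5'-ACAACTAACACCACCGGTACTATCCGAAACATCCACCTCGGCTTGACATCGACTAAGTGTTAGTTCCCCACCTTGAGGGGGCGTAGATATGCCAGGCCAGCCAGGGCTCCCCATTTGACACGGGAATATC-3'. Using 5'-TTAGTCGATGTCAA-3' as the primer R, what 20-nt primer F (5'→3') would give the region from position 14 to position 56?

5'-CCGGTACTATCCGAAACATC-3'

The reverse primer's reverse complement TTGACATCGACTAA matches the template at positions 43–56; the product starts at position 14.
The forward primer is identical to the top strand over positions 14–33: CCGGTACTATCCGAAACATC.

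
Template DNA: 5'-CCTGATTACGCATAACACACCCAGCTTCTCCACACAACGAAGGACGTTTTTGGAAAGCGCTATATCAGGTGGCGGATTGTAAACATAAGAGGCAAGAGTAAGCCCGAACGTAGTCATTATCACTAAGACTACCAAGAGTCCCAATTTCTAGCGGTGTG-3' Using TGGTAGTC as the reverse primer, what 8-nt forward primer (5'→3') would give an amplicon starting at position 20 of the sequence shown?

5'-CCCAGCTT-3'

The reverse primer's reverse complement GACTACCA matches the template at positions 127–134; the product starts at position 20.
The forward primer is identical to the top strand over positions 20–27: CCCAGCTT.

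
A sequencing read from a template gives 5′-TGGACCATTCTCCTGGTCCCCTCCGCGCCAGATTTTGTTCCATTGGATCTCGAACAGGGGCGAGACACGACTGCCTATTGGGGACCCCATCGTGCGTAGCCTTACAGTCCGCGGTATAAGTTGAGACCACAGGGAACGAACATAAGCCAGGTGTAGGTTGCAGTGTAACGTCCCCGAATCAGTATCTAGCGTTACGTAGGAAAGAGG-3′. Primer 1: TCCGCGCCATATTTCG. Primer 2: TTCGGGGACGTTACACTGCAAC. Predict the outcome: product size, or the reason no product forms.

No product — primer 1 has no binding site in the template.

Primer 1 (TCCGCGCCATATTTCG) does not match the top strand, and its reverse complement CGAAATATGGCGCGGA does not match either.
With no annealing site for primer 1, no amplification occurs.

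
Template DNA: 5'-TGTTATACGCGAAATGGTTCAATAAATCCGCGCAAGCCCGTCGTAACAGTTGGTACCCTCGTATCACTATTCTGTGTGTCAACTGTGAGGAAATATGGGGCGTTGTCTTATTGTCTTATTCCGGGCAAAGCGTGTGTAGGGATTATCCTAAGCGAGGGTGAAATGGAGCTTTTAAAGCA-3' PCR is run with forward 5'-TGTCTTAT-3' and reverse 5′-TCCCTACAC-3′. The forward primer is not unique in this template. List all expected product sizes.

The forward primer TGTCTTAT matches the top strand at positions 104–111, 112–119.
The reverse primer's reverse complement is GTGTAGGGA, matching at positions 134–142.
Each forward site pairs with the reverse site to give a product ending at position 142: sizes 39, 31 bp.

39 bp, 31 bp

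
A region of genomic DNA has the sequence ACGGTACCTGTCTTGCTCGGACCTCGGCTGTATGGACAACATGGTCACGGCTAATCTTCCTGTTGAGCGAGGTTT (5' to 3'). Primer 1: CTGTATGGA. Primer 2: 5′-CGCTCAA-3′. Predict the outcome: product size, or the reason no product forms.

Yes — a 42 bp product.

Primer 1 (CTGTATGGA) matches the top strand at positions 28–36; it acts as a forward primer.
Primer 2's reverse complement is TTGAGCG, matching the top strand at positions 63–69; it acts as a reverse primer.
The 3' ends face each other across positions 28–69, giving a 42 bp product.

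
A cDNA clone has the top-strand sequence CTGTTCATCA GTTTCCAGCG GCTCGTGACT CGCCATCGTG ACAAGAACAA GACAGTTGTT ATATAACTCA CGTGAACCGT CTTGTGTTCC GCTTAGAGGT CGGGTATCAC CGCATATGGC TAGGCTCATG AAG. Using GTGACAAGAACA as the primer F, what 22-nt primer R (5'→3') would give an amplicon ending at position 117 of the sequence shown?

The forward primer binds at positions 38–49; the product's 3' end on the top strand is position 117.
The reverse primer anneals to the top strand over positions 96–117, i.e. to GAGGTCGGGTATCACCGCATAT.
Its sequence written 5'→3' is the reverse complement: ATATGCGGTGATACCCGACCTC.

5'-ATATGCGGTGATACCCGACCTC-3'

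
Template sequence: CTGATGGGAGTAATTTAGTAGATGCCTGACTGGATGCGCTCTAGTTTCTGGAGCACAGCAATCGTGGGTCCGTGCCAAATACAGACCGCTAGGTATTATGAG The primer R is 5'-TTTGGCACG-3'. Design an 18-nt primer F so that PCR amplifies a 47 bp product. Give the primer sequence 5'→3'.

5'-GATGCGCTCTAGTTTCTG-3'

The reverse primer's reverse complement CGTGCCAAA matches the template at positions 71–79, so the product ends at position 79.
A 47 bp product then starts at position 79 − 47 + 1 = 33.
The forward primer is identical to the top strand there: GATGCGCTCTAGTTTCTG.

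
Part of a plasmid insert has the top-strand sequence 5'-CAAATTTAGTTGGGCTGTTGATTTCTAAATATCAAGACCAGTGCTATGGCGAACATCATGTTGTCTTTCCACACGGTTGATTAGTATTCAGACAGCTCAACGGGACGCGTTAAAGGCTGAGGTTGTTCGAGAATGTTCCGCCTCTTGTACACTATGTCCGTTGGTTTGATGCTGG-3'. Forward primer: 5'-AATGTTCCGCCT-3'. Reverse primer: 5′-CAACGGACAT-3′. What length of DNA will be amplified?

32 bp

The forward primer matches the template at positions 132–143.
Reverse complement of the reverse primer: ATGTCCGTTG. This occurs on the top strand at positions 154–163.
Product length = (reverse-primer end) − (forward-primer start) + 1 = 163 − 132 + 1 = 32 bp.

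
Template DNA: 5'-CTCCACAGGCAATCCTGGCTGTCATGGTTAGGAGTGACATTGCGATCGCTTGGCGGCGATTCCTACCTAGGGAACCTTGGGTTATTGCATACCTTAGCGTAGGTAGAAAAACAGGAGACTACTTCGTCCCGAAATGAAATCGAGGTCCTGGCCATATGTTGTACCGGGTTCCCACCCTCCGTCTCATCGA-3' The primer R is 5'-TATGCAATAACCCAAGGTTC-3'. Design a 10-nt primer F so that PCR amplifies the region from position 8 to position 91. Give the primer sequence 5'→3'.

5'-GGCAATCCTG-3'

The reverse primer's reverse complement GAACCTTGGGTTATTGCATA matches the template at positions 72–91; the product starts at position 8.
The forward primer is identical to the top strand over positions 8–17: GGCAATCCTG.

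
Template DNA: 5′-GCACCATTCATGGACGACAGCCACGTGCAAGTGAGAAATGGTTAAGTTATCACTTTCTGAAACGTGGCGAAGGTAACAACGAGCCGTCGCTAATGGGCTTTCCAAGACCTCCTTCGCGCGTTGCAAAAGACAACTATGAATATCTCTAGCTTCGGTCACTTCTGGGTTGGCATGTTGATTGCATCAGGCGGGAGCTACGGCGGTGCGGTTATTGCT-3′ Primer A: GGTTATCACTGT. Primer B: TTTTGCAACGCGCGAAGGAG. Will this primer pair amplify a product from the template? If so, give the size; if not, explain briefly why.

Primer A (GGTTATCACTGT) does not match the top strand, and its reverse complement ACAGTGATAACC does not match either.
With no annealing site for primer A, no amplification occurs.

No product — primer A has no binding site in the template.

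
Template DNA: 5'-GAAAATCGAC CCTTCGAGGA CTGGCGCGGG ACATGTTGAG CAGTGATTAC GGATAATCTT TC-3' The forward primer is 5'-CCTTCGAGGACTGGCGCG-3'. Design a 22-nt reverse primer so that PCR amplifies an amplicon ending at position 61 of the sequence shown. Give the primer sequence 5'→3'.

5'-AAAGATTATCCGTAATCACTGC-3'

The forward primer binds at positions 11–28; the product's 3' end on the top strand is position 61.
The reverse primer anneals to the top strand over positions 40–61, i.e. to GCAGTGATTACGGATAATCTTT.
Its sequence written 5'→3' is the reverse complement: AAAGATTATCCGTAATCACTGC.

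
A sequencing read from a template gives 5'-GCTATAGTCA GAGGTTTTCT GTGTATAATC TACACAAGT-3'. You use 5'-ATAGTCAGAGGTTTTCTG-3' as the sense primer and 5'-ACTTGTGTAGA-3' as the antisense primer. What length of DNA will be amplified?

Scanning the template, ATAGTCAGAGGTTTTCTG occurs at positions 4–21; this primer anneals to the bottom strand there with its 3' end pointing downstream.
The reverse primer's reverse complement is TCTACACAAGT, which matches the template at positions 29–39.
The product runs from position 4 to position 39, so its length is 39 − 4 + 1 = 36 bp.

36 bp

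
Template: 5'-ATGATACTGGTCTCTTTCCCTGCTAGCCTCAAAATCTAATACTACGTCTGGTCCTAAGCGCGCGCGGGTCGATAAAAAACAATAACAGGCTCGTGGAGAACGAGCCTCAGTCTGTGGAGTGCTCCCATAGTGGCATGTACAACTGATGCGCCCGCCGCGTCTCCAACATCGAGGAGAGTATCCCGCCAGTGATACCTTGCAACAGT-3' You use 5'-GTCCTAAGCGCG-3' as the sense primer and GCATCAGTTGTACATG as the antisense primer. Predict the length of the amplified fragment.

99 bp

The forward primer matches the template at positions 51–62.
The reverse primer's reverse complement is CATGTACAACTGATGC, which matches the template at positions 134–149.
Amplicon spans positions 51–149: 99 bp.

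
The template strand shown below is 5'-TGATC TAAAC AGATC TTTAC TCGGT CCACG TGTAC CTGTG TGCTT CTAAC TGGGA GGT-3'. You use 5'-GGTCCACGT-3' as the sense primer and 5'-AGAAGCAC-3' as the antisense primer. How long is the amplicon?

25 bp

Forward primer GGTCCACGT is found on the top strand at positions 23–31.
Taking the reverse complement of AGAAGCAC gives GTGCTTCT, found at positions 40–47 on the template; the primer anneals here to the top strand with its 3' end pointing upstream.
Amplicon spans positions 23–47: 25 bp.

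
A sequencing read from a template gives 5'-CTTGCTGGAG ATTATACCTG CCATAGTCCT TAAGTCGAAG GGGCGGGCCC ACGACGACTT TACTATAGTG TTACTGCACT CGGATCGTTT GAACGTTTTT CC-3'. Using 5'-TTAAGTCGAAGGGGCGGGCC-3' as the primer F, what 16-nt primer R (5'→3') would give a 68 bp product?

5'-AACGTTCAAACGATCC-3'

The forward primer binds at positions 30–49, so a 68 bp product ends at position 30 + 68 − 1 = 97.
The reverse primer anneals to the top strand over positions 82–97, i.e. to GGATCGTTTGAACGTT.
Its sequence written 5'→3' is the reverse complement: AACGTTCAAACGATCC.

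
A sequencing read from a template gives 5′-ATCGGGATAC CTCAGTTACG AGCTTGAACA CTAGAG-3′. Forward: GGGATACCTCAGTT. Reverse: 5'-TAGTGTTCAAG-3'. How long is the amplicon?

Scanning the template, GGGATACCTCAGTT occurs at positions 4–17; this primer anneals to the bottom strand there with its 3' end pointing downstream.
Reverse complement of the reverse primer: CTTGAACACTA. This occurs on the top strand at positions 23–33.
Amplicon spans positions 4–33: 30 bp.

30 bp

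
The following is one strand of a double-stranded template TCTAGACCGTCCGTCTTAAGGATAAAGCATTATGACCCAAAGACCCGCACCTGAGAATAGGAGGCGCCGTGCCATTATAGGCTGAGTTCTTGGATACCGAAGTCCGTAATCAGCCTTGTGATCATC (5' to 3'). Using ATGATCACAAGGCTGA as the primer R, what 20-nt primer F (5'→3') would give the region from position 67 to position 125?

5'-CCGTGCCATTATAGGCTGAG-3'

The reverse primer's reverse complement TCAGCCTTGTGATCAT matches the template at positions 110–125; the product starts at position 67.
The forward primer is identical to the top strand over positions 67–86: CCGTGCCATTATAGGCTGAG.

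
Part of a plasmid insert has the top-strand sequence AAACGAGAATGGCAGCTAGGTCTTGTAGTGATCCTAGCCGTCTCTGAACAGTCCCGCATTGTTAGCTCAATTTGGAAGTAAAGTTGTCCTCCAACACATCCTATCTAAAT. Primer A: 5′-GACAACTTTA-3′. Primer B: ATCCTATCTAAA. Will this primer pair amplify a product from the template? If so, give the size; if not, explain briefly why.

Primer A (GACAACTTTA) has reverse complement TAAAGTTGTC, which matches the top strand at positions 79–88; primer A anneals to the top strand there with its 3' end pointing upstream toward position 79.
Primer B (ATCCTATCTAAA) matches the top strand directly at positions 98–109; it anneals to the bottom strand with its 3' end pointing downstream toward position 109.
The 3' ends diverge (primer A extends toward position 1, primer B toward position 110), so the primers never converge on a shared product.

No product — the primers' 3' ends point away from each other.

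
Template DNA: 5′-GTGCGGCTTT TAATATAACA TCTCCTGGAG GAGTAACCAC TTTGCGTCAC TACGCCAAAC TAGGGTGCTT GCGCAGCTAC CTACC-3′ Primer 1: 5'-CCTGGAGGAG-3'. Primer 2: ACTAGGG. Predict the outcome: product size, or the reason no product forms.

No product — both primers anneal to the same strand and extend in the same direction.

Primer 1 (CCTGGAGGAG) matches the top strand at positions 24–33 (3' end points downstream).
Primer 2 (ACTAGGG) also matches the top strand directly, at positions 59–65 — its reverse complement CCCTAGT is not present.
Both primers anneal to the bottom strand with 3' ends pointing the same way, so neither can prime synthesis back toward the other.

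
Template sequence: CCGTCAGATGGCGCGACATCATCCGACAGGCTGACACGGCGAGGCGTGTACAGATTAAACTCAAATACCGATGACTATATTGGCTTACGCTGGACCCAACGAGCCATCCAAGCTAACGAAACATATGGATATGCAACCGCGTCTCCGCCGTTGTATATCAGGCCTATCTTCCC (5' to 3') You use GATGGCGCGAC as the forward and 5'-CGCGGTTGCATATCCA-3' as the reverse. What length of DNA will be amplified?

The forward primer matches the template at positions 7–17.
Taking the reverse complement of CGCGGTTGCATATCCA gives TGGATATGCAACCGCG, found at positions 126–141 on the template; the primer anneals here to the top strand with its 3' end pointing upstream.
Product length = (reverse-primer end) − (forward-primer start) + 1 = 141 − 7 + 1 = 135 bp.

135 bp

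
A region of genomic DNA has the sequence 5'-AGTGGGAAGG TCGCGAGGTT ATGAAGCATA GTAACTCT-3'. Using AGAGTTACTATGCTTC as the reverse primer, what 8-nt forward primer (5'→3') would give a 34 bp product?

5'-GGAAGGTC-3'

The reverse primer's reverse complement GAAGCATAGTAACTCT matches the template at positions 23–38, so the product ends at position 38.
A 34 bp product then starts at position 38 − 34 + 1 = 5.
The forward primer is identical to the top strand there: GGAAGGTC.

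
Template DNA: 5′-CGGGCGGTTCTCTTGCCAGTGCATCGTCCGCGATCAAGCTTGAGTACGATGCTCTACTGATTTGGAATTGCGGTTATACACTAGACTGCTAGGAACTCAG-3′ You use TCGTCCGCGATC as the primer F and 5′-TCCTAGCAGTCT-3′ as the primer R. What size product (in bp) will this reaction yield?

Scanning the template, TCGTCCGCGATC occurs at positions 24–35; this primer anneals to the bottom strand there with its 3' end pointing downstream.
Reverse complement of the reverse primer: AGACTGCTAGGA. This occurs on the top strand at positions 83–94.
Amplicon spans positions 24–94: 71 bp.

71 bp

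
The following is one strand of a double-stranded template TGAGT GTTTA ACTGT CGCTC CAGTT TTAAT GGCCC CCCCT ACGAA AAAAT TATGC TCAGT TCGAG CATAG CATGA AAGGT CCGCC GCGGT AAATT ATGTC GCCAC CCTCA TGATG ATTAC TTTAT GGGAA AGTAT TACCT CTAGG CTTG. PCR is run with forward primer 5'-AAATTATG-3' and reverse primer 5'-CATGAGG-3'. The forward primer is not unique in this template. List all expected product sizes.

The forward primer AAATTATG matches the top strand at positions 47–54, 91–98.
The reverse primer's reverse complement is CCTCATG, matching at positions 106–112.
Each forward site pairs with the reverse site to give a product ending at position 112: sizes 66, 22 bp.

66 bp, 22 bp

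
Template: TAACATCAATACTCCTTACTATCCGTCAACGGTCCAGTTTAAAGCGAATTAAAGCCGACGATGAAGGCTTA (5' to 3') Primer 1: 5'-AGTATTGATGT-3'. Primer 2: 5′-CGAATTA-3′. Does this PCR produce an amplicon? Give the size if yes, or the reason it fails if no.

Primer 1 (AGTATTGATGT) has reverse complement ACATCAATACT, which matches the top strand at positions 3–13; primer 1 anneals to the top strand there with its 3' end pointing upstream toward position 3.
Primer 2 (CGAATTA) matches the top strand directly at positions 45–51; it anneals to the bottom strand with its 3' end pointing downstream toward position 51.
The 3' ends diverge (primer 1 extends toward position 1, primer 2 toward position 71), so the primers never converge on a shared product.

No product — the primers' 3' ends point away from each other.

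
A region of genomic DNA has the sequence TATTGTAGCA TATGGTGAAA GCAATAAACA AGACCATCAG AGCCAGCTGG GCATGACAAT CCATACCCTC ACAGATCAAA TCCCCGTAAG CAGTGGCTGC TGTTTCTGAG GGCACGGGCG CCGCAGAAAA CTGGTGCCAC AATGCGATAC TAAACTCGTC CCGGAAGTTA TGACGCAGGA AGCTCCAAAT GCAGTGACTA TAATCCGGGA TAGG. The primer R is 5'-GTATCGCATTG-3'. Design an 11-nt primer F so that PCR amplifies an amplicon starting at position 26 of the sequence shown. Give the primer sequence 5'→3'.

5'-AAACAAGACCA-3'

The reverse primer's reverse complement CAATGCGATAC matches the template at positions 140–150; the product starts at position 26.
The forward primer is identical to the top strand over positions 26–36: AAACAAGACCA.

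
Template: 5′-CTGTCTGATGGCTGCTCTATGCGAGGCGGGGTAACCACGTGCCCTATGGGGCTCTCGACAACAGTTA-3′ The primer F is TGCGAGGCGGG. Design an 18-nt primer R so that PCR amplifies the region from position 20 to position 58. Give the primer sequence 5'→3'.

The product's 3' end on the top strand is position 58.
The reverse primer anneals to the top strand over positions 41–58, i.e. to GCCCTATGGGGCTCTCGA.
Its sequence written 5'→3' is the reverse complement: TCGAGAGCCCCATAGGGC.

5'-TCGAGAGCCCCATAGGGC-3'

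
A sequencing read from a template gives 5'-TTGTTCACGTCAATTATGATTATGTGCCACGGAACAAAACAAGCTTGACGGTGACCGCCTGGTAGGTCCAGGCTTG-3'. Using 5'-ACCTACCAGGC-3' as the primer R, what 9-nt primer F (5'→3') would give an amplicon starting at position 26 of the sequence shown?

5'-GCCACGGAA-3'

The reverse primer's reverse complement GCCTGGTAGGT matches the template at positions 57–67; the product starts at position 26.
The forward primer is identical to the top strand over positions 26–34: GCCACGGAA.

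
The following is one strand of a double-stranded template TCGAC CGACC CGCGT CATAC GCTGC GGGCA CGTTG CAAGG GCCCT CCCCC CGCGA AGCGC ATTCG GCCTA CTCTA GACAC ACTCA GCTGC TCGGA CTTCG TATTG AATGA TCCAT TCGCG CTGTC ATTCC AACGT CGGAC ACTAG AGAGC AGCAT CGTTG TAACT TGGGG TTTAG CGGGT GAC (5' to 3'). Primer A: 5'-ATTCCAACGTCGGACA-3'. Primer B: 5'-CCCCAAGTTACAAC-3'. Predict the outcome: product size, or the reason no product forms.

Yes — a 45 bp product.

Primer A (ATTCCAACGTCGGACA) matches the top strand at positions 126–141; it acts as a forward primer.
Primer B's reverse complement is GTTGTAACTTGGGG, matching the top strand at positions 157–170; it acts as a reverse primer.
The 3' ends face each other across positions 126–170, giving a 45 bp product.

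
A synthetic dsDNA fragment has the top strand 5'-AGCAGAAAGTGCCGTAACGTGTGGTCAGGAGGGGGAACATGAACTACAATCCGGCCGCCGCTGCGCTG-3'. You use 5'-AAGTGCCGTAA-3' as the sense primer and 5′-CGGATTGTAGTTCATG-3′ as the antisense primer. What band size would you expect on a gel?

47 bp

Scanning the template, AAGTGCCGTAA occurs at positions 7–17; this primer anneals to the bottom strand there with its 3' end pointing downstream.
Reverse complement of the reverse primer: CATGAACTACAATCCG. This occurs on the top strand at positions 38–53.
The product runs from position 7 to position 53, so its length is 53 − 7 + 1 = 47 bp.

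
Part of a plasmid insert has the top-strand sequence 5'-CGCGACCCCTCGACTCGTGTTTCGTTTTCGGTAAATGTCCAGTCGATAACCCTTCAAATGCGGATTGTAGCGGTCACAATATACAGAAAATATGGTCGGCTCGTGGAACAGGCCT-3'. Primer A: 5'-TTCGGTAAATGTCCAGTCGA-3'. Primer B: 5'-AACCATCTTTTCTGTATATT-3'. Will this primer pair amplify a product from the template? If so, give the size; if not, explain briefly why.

Primer B (AACCATCTTTTCTGTATATT) does not match the top strand, and its reverse complement AATATACAGAAAAGATGGTT does not match either.
With no annealing site for primer B, no amplification occurs.

No product — primer B has no binding site in the template.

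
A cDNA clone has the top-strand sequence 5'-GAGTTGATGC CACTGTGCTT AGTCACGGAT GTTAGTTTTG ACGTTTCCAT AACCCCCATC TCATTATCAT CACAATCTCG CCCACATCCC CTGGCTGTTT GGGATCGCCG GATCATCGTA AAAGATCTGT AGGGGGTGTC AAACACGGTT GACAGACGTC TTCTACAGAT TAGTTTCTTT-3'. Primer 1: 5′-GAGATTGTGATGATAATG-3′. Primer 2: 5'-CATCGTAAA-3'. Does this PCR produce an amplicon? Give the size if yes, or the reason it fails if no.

No product — the primers' 3' ends point away from each other.

Primer 1 (GAGATTGTGATGATAATG) has reverse complement CATTATCATCACAATCTC, which matches the top strand at positions 62–79; primer 1 anneals to the top strand there with its 3' end pointing upstream toward position 62.
Primer 2 (CATCGTAAA) matches the top strand directly at positions 114–122; it anneals to the bottom strand with its 3' end pointing downstream toward position 122.
The 3' ends diverge (primer 1 extends toward position 1, primer 2 toward position 180), so the primers never converge on a shared product.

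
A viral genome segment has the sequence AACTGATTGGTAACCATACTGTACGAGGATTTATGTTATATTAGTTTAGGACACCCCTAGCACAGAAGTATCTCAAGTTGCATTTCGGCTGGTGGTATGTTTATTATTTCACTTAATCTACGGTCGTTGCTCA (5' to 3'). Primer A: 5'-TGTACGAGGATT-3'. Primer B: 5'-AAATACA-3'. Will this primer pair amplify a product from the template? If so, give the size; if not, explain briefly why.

No product — primer B has no binding site in the template.

Primer B (AAATACA) does not match the top strand, and its reverse complement TGTATTT does not match either.
With no annealing site for primer B, no amplification occurs.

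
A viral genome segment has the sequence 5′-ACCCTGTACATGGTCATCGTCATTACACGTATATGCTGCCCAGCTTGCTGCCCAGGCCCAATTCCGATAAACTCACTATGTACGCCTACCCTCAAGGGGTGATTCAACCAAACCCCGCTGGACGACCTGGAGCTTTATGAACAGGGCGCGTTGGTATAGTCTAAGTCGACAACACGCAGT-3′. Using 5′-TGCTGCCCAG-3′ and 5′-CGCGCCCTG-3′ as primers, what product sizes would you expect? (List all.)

117 bp, 105 bp

The forward primer TGCTGCCCAG matches the top strand at positions 34–43, 46–55.
The reverse primer's reverse complement is CAGGGCGCG, matching at positions 142–150.
Each forward site pairs with the reverse site to give a product ending at position 150: sizes 117, 105 bp.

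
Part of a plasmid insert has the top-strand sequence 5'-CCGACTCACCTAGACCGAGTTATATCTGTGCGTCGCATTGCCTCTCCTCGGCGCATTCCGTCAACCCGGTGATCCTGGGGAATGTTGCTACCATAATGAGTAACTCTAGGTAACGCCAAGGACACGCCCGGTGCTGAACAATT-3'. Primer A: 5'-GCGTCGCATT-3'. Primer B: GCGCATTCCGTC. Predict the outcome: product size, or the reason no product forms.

Primer A (GCGTCGCATT) matches the top strand at positions 30–39 (3' end points downstream).
Primer B (GCGCATTCCGTC) also matches the top strand directly, at positions 51–62 — its reverse complement GACGGAATGCGC is not present.
Both primers anneal to the bottom strand with 3' ends pointing the same way, so neither can prime synthesis back toward the other.

No product — both primers anneal to the same strand and extend in the same direction.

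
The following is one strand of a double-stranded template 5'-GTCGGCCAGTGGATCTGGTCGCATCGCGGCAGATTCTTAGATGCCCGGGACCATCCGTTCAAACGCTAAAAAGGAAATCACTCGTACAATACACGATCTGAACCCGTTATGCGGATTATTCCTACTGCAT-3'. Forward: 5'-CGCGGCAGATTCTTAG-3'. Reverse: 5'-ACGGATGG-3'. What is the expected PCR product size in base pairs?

34 bp

Scanning the template, CGCGGCAGATTCTTAG occurs at positions 25–40; this primer anneals to the bottom strand there with its 3' end pointing downstream.
The reverse primer's reverse complement is CCATCCGT, which matches the template at positions 51–58.
The product runs from position 25 to position 58, so its length is 58 − 25 + 1 = 34 bp.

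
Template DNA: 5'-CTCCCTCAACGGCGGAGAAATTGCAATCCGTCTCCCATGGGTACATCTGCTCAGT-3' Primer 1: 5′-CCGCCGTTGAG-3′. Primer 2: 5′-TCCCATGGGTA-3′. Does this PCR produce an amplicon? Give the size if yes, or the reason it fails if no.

No product — the primers' 3' ends point away from each other.

Primer 1 (CCGCCGTTGAG) has reverse complement CTCAACGGCGG, which matches the top strand at positions 5–15; primer 1 anneals to the top strand there with its 3' end pointing upstream toward position 5.
Primer 2 (TCCCATGGGTA) matches the top strand directly at positions 33–43; it anneals to the bottom strand with its 3' end pointing downstream toward position 43.
The 3' ends diverge (primer 1 extends toward position 1, primer 2 toward position 55), so the primers never converge on a shared product.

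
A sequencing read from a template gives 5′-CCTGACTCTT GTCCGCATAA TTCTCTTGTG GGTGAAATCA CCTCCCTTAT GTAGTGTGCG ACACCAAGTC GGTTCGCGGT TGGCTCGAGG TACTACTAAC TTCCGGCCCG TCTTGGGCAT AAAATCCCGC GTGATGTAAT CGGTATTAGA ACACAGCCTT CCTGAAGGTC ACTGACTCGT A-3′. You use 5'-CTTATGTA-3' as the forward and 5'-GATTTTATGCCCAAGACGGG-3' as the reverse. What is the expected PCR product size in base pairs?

Forward primer CTTATGTA is found on the top strand at positions 46–53.
Taking the reverse complement of GATTTTATGCCCAAGACGGG gives CCCGTCTTGGGCATAAAATC, found at positions 107–126 on the template; the primer anneals here to the top strand with its 3' end pointing upstream.
Product length = (reverse-primer end) − (forward-primer start) + 1 = 126 − 46 + 1 = 81 bp.

81 bp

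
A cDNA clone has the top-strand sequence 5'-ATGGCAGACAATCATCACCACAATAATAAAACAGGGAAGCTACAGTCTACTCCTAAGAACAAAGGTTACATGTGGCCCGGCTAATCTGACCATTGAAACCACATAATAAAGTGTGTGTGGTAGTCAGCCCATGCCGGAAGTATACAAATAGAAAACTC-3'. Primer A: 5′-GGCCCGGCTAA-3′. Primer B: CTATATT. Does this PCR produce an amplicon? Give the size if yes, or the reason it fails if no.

Primer B (CTATATT) does not match the top strand, and its reverse complement AATATAG does not match either.
With no annealing site for primer B, no amplification occurs.

No product — primer B has no binding site in the template.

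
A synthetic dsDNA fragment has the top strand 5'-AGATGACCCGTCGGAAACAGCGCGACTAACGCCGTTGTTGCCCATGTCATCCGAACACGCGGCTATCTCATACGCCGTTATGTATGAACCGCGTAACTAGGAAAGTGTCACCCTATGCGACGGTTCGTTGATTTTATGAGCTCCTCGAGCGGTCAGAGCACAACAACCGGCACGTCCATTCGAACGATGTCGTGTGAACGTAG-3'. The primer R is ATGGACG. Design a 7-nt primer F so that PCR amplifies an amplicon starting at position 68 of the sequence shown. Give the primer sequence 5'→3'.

The reverse primer's reverse complement CGTCCAT matches the template at positions 173–179; the product starts at position 68.
The forward primer is identical to the top strand over positions 68–74: TCATACG.

5'-TCATACG-3'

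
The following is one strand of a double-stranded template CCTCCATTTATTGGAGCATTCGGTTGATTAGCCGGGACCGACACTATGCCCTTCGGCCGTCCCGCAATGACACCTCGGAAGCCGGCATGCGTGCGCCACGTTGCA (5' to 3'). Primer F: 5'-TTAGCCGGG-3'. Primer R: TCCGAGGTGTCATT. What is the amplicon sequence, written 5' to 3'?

The forward primer matches the template at positions 28–36.
Taking the reverse complement of TCCGAGGTGTCATT gives AATGACACCTCGGA, found at positions 66–79 on the template; the primer anneals here to the top strand with its 3' end pointing upstream.
The product is the template from position 28 through 79 (52 bp).

5'-TTAGCCGGGACCGACACTATGCCCTTCGGCCGTCCCGCAATGACACCTCGGA-3'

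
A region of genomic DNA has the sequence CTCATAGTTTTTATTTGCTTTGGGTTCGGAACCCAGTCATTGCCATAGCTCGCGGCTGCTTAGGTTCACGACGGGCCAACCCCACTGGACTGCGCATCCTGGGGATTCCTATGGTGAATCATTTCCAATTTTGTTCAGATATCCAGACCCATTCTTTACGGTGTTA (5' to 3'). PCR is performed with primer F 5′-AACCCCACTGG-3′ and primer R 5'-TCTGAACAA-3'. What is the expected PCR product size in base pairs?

62 bp

Forward primer AACCCCACTGG is found on the top strand at positions 78–88.
The reverse primer's reverse complement is TTGTTCAGA, which matches the template at positions 131–139.
Amplicon spans positions 78–139: 62 bp.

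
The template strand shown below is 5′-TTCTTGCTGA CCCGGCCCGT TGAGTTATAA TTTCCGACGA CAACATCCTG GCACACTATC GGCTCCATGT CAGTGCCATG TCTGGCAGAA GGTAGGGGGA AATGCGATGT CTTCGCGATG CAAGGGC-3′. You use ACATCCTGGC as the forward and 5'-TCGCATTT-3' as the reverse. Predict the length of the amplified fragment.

Scanning the template, ACATCCTGGC occurs at positions 43–52; this primer anneals to the bottom strand there with its 3' end pointing downstream.
Reverse complement of the reverse primer: AAATGCGA. This occurs on the top strand at positions 100–107.
Product length = (reverse-primer end) − (forward-primer start) + 1 = 107 − 43 + 1 = 65 bp.

65 bp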